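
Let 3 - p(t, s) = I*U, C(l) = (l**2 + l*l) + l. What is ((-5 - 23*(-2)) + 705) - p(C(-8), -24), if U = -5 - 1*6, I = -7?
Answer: 820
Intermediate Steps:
C(l) = l + 2*l**2 (C(l) = (l**2 + l**2) + l = 2*l**2 + l = l + 2*l**2)
U = -11 (U = -5 - 6 = -11)
p(t, s) = -74 (p(t, s) = 3 - (-7)*(-11) = 3 - 1*77 = 3 - 77 = -74)
((-5 - 23*(-2)) + 705) - p(C(-8), -24) = ((-5 - 23*(-2)) + 705) - 1*(-74) = ((-5 + 46) + 705) + 74 = (41 + 705) + 74 = 746 + 74 = 820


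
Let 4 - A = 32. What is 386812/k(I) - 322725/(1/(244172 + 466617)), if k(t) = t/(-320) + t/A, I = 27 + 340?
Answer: -7324174381277105/31929 ≈ -2.2939e+11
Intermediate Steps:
A = -28 (A = 4 - 1*32 = 4 - 32 = -28)
I = 367
k(t) = -87*t/2240 (k(t) = t/(-320) + t/(-28) = t*(-1/320) + t*(-1/28) = -t/320 - t/28 = -87*t/2240)
386812/k(I) - 322725/(1/(244172 + 466617)) = 386812/((-87/2240*367)) - 322725/(1/(244172 + 466617)) = 386812/(-31929/2240) - 322725/(1/710789) = 386812*(-2240/31929) - 322725/1/710789 = -866458880/31929 - 322725*710789 = -866458880/31929 - 229389380025 = -7324174381277105/31929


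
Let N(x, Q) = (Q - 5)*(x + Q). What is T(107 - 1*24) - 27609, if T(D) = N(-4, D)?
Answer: -21447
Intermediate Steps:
N(x, Q) = (-5 + Q)*(Q + x)
T(D) = 20 + D**2 - 9*D (T(D) = D**2 - 5*D - 5*(-4) + D*(-4) = D**2 - 5*D + 20 - 4*D = 20 + D**2 - 9*D)
T(107 - 1*24) - 27609 = (20 + (107 - 1*24)**2 - 9*(107 - 1*24)) - 27609 = (20 + (107 - 24)**2 - 9*(107 - 24)) - 27609 = (20 + 83**2 - 9*83) - 27609 = (20 + 6889 - 747) - 27609 = 6162 - 27609 = -21447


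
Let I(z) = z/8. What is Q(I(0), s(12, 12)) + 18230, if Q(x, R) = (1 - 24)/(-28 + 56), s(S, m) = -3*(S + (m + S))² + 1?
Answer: 510417/28 ≈ 18229.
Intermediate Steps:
I(z) = z/8 (I(z) = z*(⅛) = z/8)
s(S, m) = 1 - 3*(m + 2*S)² (s(S, m) = -3*(S + (S + m))² + 1 = -3*(m + 2*S)² + 1 = 1 - 3*(m + 2*S)²)
Q(x, R) = -23/28
Q(I(0), s(12, 12)) + 18230 = -23/28 + 18230 = 510417/28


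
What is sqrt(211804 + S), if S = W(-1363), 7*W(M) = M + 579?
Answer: 2*sqrt(52923) ≈ 460.10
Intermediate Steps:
W(M) = 579/7 + M/7 (W(M) = (M + 579)/7 = (579 + M)/7 = 579/7 + M/7)
S = -112 (S = 579/7 + (1/7)*(-1363) = 579/7 - 1363/7 = -112)
sqrt(211804 + S) = sqrt(211804 - 112) = sqrt(211692) = 2*sqrt(52923)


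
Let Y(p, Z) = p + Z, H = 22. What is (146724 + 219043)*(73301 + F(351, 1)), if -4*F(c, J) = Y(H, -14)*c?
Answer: 26554318433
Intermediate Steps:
Y(p, Z) = Z + p
F(c, J) = -2*c (F(c, J) = -(-14 + 22)*c/4 = -2*c)
(146724 + 219043)*(73301 + F(351, 1)) = (146724 + 219043)*(73301 - 2*351) = 365767*(73301 - 702) = 365767*72599 = 26554318433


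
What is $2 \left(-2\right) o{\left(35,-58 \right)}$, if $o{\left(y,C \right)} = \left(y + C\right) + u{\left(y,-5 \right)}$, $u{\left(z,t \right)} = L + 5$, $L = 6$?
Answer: $48$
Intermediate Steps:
$u{\left(z,t \right)} = 11$ ($u{\left(z,t \right)} = 6 + 5 = 11$)
$o{\left(y,C \right)} = 11 + C + y$ ($o{\left(y,C \right)} = \left(y + C\right) + 11 = \left(C + y\right) + 11 = 11 + C + y$)
$2 \left(-2\right) o{\left(35,-58 \right)} = 2 \left(-2\right) \left(11 - 58 + 35\right) = \left(-4\right) \left(-12\right) = 48$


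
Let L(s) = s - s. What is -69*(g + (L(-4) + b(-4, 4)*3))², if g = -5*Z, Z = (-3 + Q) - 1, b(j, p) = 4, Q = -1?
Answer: -94461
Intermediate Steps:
Z = -5 (Z = (-3 - 1) - 1 = -4 - 1 = -5)
L(s) = 0
g = 25 (g = -5*(-5) = 25)
-69*(g + (L(-4) + b(-4, 4)*3))² = -69*(25 + (0 + 4*3))² = -69*(25 + (0 + 12))² = -69*(25 + 12)² = -69*37² = -69*1369 = -94461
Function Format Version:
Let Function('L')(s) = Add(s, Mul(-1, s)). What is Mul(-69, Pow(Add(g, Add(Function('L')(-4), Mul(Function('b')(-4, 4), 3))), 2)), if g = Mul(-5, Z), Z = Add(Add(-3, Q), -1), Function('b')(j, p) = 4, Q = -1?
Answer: -94461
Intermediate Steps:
Z = -5 (Z = Add(Add(-3, -1), -1) = Add(-4, -1) = -5)
Function('L')(s) = 0
g = 25 (g = Mul(-5, -5) = 25)
Mul(-69, Pow(Add(g, Add(Function('L')(-4), Mul(Function('b')(-4, 4), 3))), 2)) = Mul(-69, Pow(Add(25, Add(0, Mul(4, 3))), 2)) = Mul(-69, Pow(Add(25, Add(0, 12)), 2)) = Mul(-69, Pow(Add(25, 12), 2)) = Mul(-69, Pow(37, 2)) = Mul(-69, 1369) = -94461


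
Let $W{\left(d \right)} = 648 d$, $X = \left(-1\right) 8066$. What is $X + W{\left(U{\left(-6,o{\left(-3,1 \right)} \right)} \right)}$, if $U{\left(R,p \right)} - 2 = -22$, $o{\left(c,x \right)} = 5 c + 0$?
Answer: $-21026$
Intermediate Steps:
$o{\left(c,x \right)} = 5 c$
$U{\left(R,p \right)} = -20$ ($U{\left(R,p \right)} = 2 - 22 = -20$)
$X = -8066$
$X + W{\left(U{\left(-6,o{\left(-3,1 \right)} \right)} \right)} = -8066 + 648 \left(-20\right) = -8066 - 12960 = -21026$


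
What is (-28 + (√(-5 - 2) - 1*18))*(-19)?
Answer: 874 - 19*I*√7 ≈ 874.0 - 50.269*I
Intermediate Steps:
(-28 + (√(-5 - 2) - 1*18))*(-19) = (-28 + (√(-7) - 18))*(-19) = (-28 + (I*√7 - 18))*(-19) = (-28 + (-18 + I*√7))*(-19) = (-46 + I*√7)*(-19) = 874 - 19*I*√7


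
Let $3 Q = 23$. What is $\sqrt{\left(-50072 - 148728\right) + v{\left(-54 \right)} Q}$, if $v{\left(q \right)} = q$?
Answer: $i \sqrt{199214} \approx 446.33 i$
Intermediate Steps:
$Q = \frac{23}{3}$ ($Q = \frac{1}{3} \cdot 23 = \frac{23}{3} \approx 7.6667$)
$\sqrt{\left(-50072 - 148728\right) + v{\left(-54 \right)} Q} = \sqrt{\left(-50072 - 148728\right) - 414} = \sqrt{-198800 - 414} = \sqrt{-199214} = i \sqrt{199214}$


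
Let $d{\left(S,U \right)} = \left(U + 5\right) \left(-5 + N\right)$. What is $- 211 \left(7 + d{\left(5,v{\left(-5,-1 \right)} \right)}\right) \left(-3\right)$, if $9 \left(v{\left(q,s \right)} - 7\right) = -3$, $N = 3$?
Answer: $-10339$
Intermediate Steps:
$v{\left(q,s \right)} = \frac{20}{3}$ ($v{\left(q,s \right)} = 7 + \frac{1}{9} \left(-3\right) = 7 - \frac{1}{3} = \frac{20}{3}$)
$d{\left(S,U \right)} = -10 - 2 U$ ($d{\left(S,U \right)} = \left(U + 5\right) \left(-5 + 3\right) = \left(5 + U\right) \left(-2\right) = -10 - 2 U$)
$- 211 \left(7 + d{\left(5,v{\left(-5,-1 \right)} \right)}\right) \left(-3\right) = - 211 \left(7 - \frac{70}{3}\right) \left(-3\right) = - 211 \left(\left(- \frac{49}{3}\right) \left(-3\right)\right) = \left(-211\right) 49 = -10339$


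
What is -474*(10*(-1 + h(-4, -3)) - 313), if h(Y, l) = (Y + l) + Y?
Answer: 205242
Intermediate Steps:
h(Y, l) = l + 2*Y
-474*(10*(-1 + h(-4, -3)) - 313) = -474*(10*(-1 + (-3 + 2*(-4))) - 313) = -474*(10*(-1 + (-3 - 8)) - 313) = -474*(10*(-1 - 11) - 313) = -474*(10*(-12) - 313) = -474*(-120 - 313) = -474*(-433) = 205242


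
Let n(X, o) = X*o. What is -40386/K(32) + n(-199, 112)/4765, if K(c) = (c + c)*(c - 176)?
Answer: -2161153/7319040 ≈ -0.29528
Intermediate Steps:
K(c) = 2*c*(-176 + c) (K(c) = (2*c)*(-176 + c) = 2*c*(-176 + c))
-40386/K(32) + n(-199, 112)/4765 = -40386*1/(64*(-176 + 32)) - 199*112/4765 = -40386/(2*32*(-144)) - 22288*1/4765 = -40386/(-9216) - 22288/4765 = -40386*(-1/9216) - 22288/4765 = 6731/1536 - 22288/4765 = -2161153/7319040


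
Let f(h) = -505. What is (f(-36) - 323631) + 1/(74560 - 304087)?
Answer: -74397963673/229527 ≈ -3.2414e+5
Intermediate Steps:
(f(-36) - 323631) + 1/(74560 - 304087) = (-505 - 323631) + 1/(74560 - 304087) = -324136 + 1/(-229527) = -324136 - 1/229527 = -74397963673/229527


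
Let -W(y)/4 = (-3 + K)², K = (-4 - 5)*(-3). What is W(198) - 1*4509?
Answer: -6813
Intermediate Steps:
K = 27 (K = -9*(-3) = 27)
W(y) = -2304 (W(y) = -4*(-3 + 27)² = -4*24² = -4*576 = -2304)
W(198) - 1*4509 = -2304 - 1*4509 = -2304 - 4509 = -6813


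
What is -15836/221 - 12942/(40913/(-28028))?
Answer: 79517282828/9041773 ≈ 8794.4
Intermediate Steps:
-15836/221 - 12942/(40913/(-28028)) = -15836*1/221 - 12942/(40913*(-1/28028)) = -15836/221 - 12942/(-40913/28028) = -15836/221 - 12942*(-28028/40913) = -15836/221 + 362738376/40913 = 79517282828/9041773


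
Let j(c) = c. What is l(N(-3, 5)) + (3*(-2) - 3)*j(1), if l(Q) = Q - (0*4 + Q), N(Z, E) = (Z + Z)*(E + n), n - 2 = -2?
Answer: -9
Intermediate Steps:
n = 0 (n = 2 - 2 = 0)
N(Z, E) = 2*E*Z (N(Z, E) = (Z + Z)*(E + 0) = (2*Z)*E = 2*E*Z)
l(Q) = 0 (l(Q) = Q - (0 + Q) = Q - Q = 0)
l(N(-3, 5)) + (3*(-2) - 3)*j(1) = 0 + (3*(-2) - 3)*1 = 0 + (-6 - 3)*1 = 0 - 9*1 = 0 - 9 = -9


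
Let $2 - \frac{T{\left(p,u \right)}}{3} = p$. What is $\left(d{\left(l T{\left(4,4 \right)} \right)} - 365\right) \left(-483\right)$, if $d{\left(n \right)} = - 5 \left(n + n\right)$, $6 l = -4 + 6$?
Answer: $166635$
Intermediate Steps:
$T{\left(p,u \right)} = 6 - 3 p$
$l = \frac{1}{3}$ ($l = \frac{-4 + 6}{6} = \frac{1}{6} \cdot 2 = \frac{1}{3} \approx 0.33333$)
$d{\left(n \right)} = - 10 n$ ($d{\left(n \right)} = - 5 \cdot 2 n = - 10 n$)
$\left(d{\left(l T{\left(4,4 \right)} \right)} - 365\right) \left(-483\right) = \left(- 10 \frac{6 - 12}{3} - 365\right) \left(-483\right) = \left(- 10 \cdot \frac{1}{3} \left(-6\right) - 365\right) \left(-483\right) = \left(\left(-10\right) \left(-2\right) - 365\right) \left(-483\right) = \left(20 - 365\right) \left(-483\right) = \left(-345\right) \left(-483\right) = 166635$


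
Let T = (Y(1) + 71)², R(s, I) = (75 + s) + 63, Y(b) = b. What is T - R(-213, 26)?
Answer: 5259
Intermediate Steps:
R(s, I) = 138 + s
T = 5184 (T = (1 + 71)² = 72² = 5184)
T - R(-213, 26) = 5184 - (138 - 213) = 5184 - 1*(-75) = 5184 + 75 = 5259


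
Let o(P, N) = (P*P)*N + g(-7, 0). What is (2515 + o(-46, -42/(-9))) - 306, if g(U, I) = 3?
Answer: 36260/3 ≈ 12087.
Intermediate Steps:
o(P, N) = 3 + N*P**2 (o(P, N) = (P*P)*N + 3 = P**2*N + 3 = N*P**2 + 3 = 3 + N*P**2)
(2515 + o(-46, -42/(-9))) - 306 = (2515 + (3 - 42/(-9)*(-46)**2)) - 306 = (2515 + (3 - 42*(-1/9)*2116)) - 306 = (2515 + (3 + (14/3)*2116)) - 306 = (2515 + (3 + 29624/3)) - 306 = (2515 + 29633/3) - 306 = 37178/3 - 306 = 36260/3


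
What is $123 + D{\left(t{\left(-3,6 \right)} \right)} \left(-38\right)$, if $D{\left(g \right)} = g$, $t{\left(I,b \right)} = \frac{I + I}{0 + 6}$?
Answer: $161$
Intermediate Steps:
$t{\left(I,b \right)} = \frac{I}{3}$ ($t{\left(I,b \right)} = \frac{2 I}{6} = 2 I \frac{1}{6} = \frac{I}{3}$)
$123 + D{\left(t{\left(-3,6 \right)} \right)} \left(-38\right) = 123 + \frac{1}{3} \left(-3\right) \left(-38\right) = 123 - -38 = 123 + 38 = 161$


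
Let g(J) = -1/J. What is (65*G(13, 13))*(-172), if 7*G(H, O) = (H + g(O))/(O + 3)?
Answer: -1290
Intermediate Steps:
G(H, O) = (H - 1/O)/(7*(3 + O)) (G(H, O) = ((H - 1/O)/(O + 3))/7 = ((H - 1/O)/(3 + O))/7 = (H - 1/O)/(7*(3 + O)))
(65*G(13, 13))*(-172) = (65*((⅐)*(-1 + 13*13)/(13*(3 + 13))))*(-172) = (65*((⅐)*(1/13)*(-1 + 169)/16))*(-172) = (65*((⅐)*(1/13)*(1/16)*168))*(-172) = (65*(3/26))*(-172) = (15/2)*(-172) = -1290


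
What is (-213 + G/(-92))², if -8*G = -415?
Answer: 24706495489/541696 ≈ 45610.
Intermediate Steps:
G = 415/8 (G = -⅛*(-415) = 415/8 ≈ 51.875)
(-213 + G/(-92))² = (-213 + (415/8)/(-92))² = (-213 + (415/8)*(-1/92))² = (-213 - 415/736)² = (-157183/736)² = 24706495489/541696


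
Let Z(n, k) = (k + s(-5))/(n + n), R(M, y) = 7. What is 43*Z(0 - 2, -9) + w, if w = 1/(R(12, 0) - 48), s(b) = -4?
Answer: 22915/164 ≈ 139.73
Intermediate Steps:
Z(n, k) = (-4 + k)/(2*n) (Z(n, k) = (k - 4)/(n + n) = (-4 + k)/((2*n)) = (-4 + k)*(1/(2*n)) = (-4 + k)/(2*n))
w = -1/41 (w = 1/(7 - 48) = 1/(-41) = -1/41 ≈ -0.024390)
43*Z(0 - 2, -9) + w = 43*((-4 - 9)/(2*(0 - 2))) - 1/41 = 43*((½)*(-13)/(-2)) - 1/41 = 43*((½)*(-½)*(-13)) - 1/41 = 43*(13/4) - 1/41 = 559/4 - 1/41 = 22915/164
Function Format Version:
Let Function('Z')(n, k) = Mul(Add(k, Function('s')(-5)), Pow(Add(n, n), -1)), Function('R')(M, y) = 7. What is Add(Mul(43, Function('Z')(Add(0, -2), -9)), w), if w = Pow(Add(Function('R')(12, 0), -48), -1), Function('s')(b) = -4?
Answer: Rational(22915, 164) ≈ 139.73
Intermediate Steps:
Function('Z')(n, k) = Mul(Rational(1, 2), Pow(n, -1), Add(-4, k)) (Function('Z')(n, k) = Mul(Add(k, -4), Pow(Add(n, n), -1)) = Mul(Add(-4, k), Pow(Mul(2, n), -1)) = Mul(Add(-4, k), Mul(Rational(1, 2), Pow(n, -1))) = Mul(Rational(1, 2), Pow(n, -1), Add(-4, k)))
w = Rational(-1, 41) (w = Pow(Add(7, -48), -1) = Pow(-41, -1) = Rational(-1, 41) ≈ -0.024390)
Add(Mul(43, Function('Z')(Add(0, -2), -9)), w) = Add(Mul(43, Mul(Rational(1, 2), Pow(Add(0, -2), -1), Add(-4, -9))), Rational(-1, 41)) = Add(Mul(43, Mul(Rational(1, 2), Pow(-2, -1), -13)), Rational(-1, 41)) = Add(Mul(43, Mul(Rational(1, 2), Rational(-1, 2), -13)), Rational(-1, 41)) = Add(Mul(43, Rational(13, 4)), Rational(-1, 41)) = Add(Rational(559, 4), Rational(-1, 41)) = Rational(22915, 164)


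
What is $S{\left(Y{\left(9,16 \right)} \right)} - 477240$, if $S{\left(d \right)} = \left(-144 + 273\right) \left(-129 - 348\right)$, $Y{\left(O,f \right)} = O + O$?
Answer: $-538773$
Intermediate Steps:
$Y{\left(O,f \right)} = 2 O$
$S{\left(d \right)} = -61533$ ($S{\left(d \right)} = 129 \left(-477\right) = -61533$)
$S{\left(Y{\left(9,16 \right)} \right)} - 477240 = -61533 - 477240 = -538773$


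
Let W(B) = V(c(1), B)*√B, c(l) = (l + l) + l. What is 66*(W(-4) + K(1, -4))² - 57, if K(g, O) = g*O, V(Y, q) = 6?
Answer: -8505 - 6336*I ≈ -8505.0 - 6336.0*I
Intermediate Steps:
c(l) = 3*l (c(l) = 2*l + l = 3*l)
W(B) = 6*√B
K(g, O) = O*g
66*(W(-4) + K(1, -4))² - 57 = 66*(6*√(-4) - 4*1)² - 57 = 66*(6*(2*I) - 4)² - 57 = 66*(12*I - 4)² - 57 = 66*(-4 + 12*I)² - 57 = -57 + 66*(-4 + 12*I)²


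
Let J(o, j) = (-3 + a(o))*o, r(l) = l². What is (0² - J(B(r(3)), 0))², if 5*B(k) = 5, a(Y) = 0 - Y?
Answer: 16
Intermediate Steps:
a(Y) = -Y
B(k) = 1 (B(k) = (⅕)*5 = 1)
J(o, j) = o*(-3 - o) (J(o, j) = (-3 - o)*o = o*(-3 - o))
(0² - J(B(r(3)), 0))² = (0² - (-1)*(3 + 1))² = (0 - (-1)*4)² = (0 - 1*(-4))² = (0 + 4)² = 4² = 16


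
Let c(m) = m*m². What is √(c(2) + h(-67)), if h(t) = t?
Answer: I*√59 ≈ 7.6811*I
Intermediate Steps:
c(m) = m³
√(c(2) + h(-67)) = √(2³ - 67) = √(8 - 67) = √(-59) = I*√59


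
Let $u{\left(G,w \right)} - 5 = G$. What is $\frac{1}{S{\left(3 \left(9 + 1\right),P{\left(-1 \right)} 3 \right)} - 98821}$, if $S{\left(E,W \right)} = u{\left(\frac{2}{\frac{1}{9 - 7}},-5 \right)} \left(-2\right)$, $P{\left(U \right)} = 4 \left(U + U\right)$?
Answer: $- \frac{1}{98839} \approx -1.0117 \cdot 10^{-5}$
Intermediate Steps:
$P{\left(U \right)} = 8 U$ ($P{\left(U \right)} = 4 \cdot 2 U = 8 U$)
$u{\left(G,w \right)} = 5 + G$
$S{\left(E,W \right)} = -18$ ($S{\left(E,W \right)} = \left(5 + \frac{2}{\frac{1}{9 - 7}}\right) \left(-2\right) = \left(5 + \frac{2}{\frac{1}{2}}\right) \left(-2\right) = \left(5 + 2 \frac{1}{\frac{1}{2}}\right) \left(-2\right) = \left(5 + 2 \cdot 2\right) \left(-2\right) = \left(5 + 4\right) \left(-2\right) = 9 \left(-2\right) = -18$)
$\frac{1}{S{\left(3 \left(9 + 1\right),P{\left(-1 \right)} 3 \right)} - 98821} = \frac{1}{-18 - 98821} = \frac{1}{-98839} = - \frac{1}{98839}$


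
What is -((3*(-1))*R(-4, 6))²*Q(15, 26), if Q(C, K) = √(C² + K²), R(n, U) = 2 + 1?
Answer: -81*√901 ≈ -2431.4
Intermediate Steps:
R(n, U) = 3
-((3*(-1))*R(-4, 6))²*Q(15, 26) = -((3*(-1))*3)²*√(15² + 26²) = -(-3*3)²*√(225 + 676) = -(-9)²*√901 = -81*√901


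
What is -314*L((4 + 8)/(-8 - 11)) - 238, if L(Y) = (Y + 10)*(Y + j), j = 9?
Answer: -8972746/361 ≈ -24855.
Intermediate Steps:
L(Y) = (9 + Y)*(10 + Y) (L(Y) = (Y + 10)*(Y + 9) = (10 + Y)*(9 + Y) = (9 + Y)*(10 + Y))
-314*L((4 + 8)/(-8 - 11)) - 238 = -314*(90 + ((4 + 8)/(-8 - 11))**2 + 19*((4 + 8)/(-8 - 11))) - 238 = -314*(90 + (12/(-19))**2 + 19*(12/(-19))) - 238 = -314*(90 + (12*(-1/19))**2 + 19*(12*(-1/19))) - 238 = -314*(90 + (-12/19)**2 + 19*(-12/19)) - 238 = -314*(90 + 144/361 - 12) - 238 = -314*28302/361 - 238 = -8886828/361 - 238 = -8972746/361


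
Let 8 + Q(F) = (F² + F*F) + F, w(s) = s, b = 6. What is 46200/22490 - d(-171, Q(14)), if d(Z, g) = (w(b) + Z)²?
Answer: -61224405/2249 ≈ -27223.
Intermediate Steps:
Q(F) = -8 + F + 2*F² (Q(F) = -8 + ((F² + F*F) + F) = -8 + ((F² + F²) + F) = -8 + (2*F² + F) = -8 + (F + 2*F²) = -8 + F + 2*F²)
d(Z, g) = (6 + Z)²
46200/22490 - d(-171, Q(14)) = 46200/22490 - (6 - 171)² = 46200*(1/22490) - 1*(-165)² = 4620/2249 - 1*27225 = 4620/2249 - 27225 = -61224405/2249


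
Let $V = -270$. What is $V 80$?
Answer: $-21600$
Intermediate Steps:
$V 80 = \left(-270\right) 80 = -21600$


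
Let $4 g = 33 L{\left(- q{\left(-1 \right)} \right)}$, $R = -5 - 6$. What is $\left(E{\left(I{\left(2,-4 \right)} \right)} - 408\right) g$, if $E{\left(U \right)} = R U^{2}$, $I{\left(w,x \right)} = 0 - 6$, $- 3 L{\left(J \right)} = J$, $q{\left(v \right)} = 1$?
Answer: $-2211$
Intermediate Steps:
$R = -11$
$L{\left(J \right)} = - \frac{J}{3}$
$I{\left(w,x \right)} = -6$ ($I{\left(w,x \right)} = 0 - 6 = -6$)
$E{\left(U \right)} = - 11 U^{2}$
$g = \frac{11}{4}$ ($g = \frac{33 \left(- \frac{\left(-1\right) 1}{3}\right)}{4} = \frac{33 \left(\left(- \frac{1}{3}\right) \left(-1\right)\right)}{4} = \frac{33 \cdot \frac{1}{3}}{4} = \frac{1}{4} \cdot 11 = \frac{11}{4} \approx 2.75$)
$\left(E{\left(I{\left(2,-4 \right)} \right)} - 408\right) g = \left(- 11 \left(-6\right)^{2} - 408\right) \frac{11}{4} = \left(\left(-11\right) 36 - 408\right) \frac{11}{4} = \left(-396 - 408\right) \frac{11}{4} = \left(-804\right) \frac{11}{4} = -2211$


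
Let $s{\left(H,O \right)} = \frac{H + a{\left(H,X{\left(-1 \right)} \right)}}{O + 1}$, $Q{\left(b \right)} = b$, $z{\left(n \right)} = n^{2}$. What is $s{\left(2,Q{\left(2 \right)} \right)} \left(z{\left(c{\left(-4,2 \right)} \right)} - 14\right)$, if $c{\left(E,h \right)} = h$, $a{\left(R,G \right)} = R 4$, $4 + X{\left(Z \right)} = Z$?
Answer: $- \frac{100}{3} \approx -33.333$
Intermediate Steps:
$X{\left(Z \right)} = -4 + Z$
$a{\left(R,G \right)} = 4 R$
$s{\left(H,O \right)} = \frac{5 H}{1 + O}$ ($s{\left(H,O \right)} = \frac{H + 4 H}{O + 1} = \frac{5 H}{1 + O}$)
$s{\left(2,Q{\left(2 \right)} \right)} \left(z{\left(c{\left(-4,2 \right)} \right)} - 14\right) = 5 \cdot 2 \frac{1}{1 + 2} \left(2^{2} - 14\right) = 5 \cdot 2 \cdot \frac{1}{3} \left(4 - 14\right) = 5 \cdot 2 \cdot \frac{1}{3} \left(-10\right) = \frac{10}{3} \left(-10\right) = - \frac{100}{3}$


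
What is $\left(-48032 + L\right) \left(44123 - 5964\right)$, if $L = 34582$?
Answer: $-513238550$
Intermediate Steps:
$\left(-48032 + L\right) \left(44123 - 5964\right) = \left(-48032 + 34582\right) \left(44123 - 5964\right) = \left(-13450\right) 38159 = -513238550$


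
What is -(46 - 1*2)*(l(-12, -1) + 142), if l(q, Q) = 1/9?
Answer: -56276/9 ≈ -6252.9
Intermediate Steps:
l(q, Q) = ⅑
-(46 - 1*2)*(l(-12, -1) + 142) = -(46 - 1*2)*(⅑ + 142) = -(46 - 2)*1279/9 = -44*1279/9 = -1*56276/9 = -56276/9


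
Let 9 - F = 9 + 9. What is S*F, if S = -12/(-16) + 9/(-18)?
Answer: -9/4 ≈ -2.2500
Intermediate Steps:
S = 1/4 (S = -12*(-1/16) + 9*(-1/18) = 3/4 - 1/2 = 1/4 ≈ 0.25000)
F = -9 (F = 9 - (9 + 9) = 9 - 1*18 = 9 - 18 = -9)
S*F = (1/4)*(-9) = -9/4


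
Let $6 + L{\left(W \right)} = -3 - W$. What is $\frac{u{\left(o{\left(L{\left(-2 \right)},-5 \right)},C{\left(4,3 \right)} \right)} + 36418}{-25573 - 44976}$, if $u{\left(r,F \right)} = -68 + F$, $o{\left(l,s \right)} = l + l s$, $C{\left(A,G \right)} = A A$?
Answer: $- \frac{36366}{70549} \approx -0.51547$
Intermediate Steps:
$L{\left(W \right)} = -9 - W$ ($L{\left(W \right)} = -6 - \left(3 + W\right) = -9 - W$)
$C{\left(A,G \right)} = A^{2}$
$\frac{u{\left(o{\left(L{\left(-2 \right)},-5 \right)},C{\left(4,3 \right)} \right)} + 36418}{-25573 - 44976} = \frac{\left(-68 + 4^{2}\right) + 36418}{-25573 - 44976} = \frac{\left(-68 + 16\right) + 36418}{-70549} = \left(-52 + 36418\right) \left(- \frac{1}{70549}\right) = 36366 \left(- \frac{1}{70549}\right) = - \frac{36366}{70549}$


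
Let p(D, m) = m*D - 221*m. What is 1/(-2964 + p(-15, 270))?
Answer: -1/66684 ≈ -1.4996e-5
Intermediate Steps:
p(D, m) = -221*m + D*m (p(D, m) = D*m - 221*m = -221*m + D*m)
1/(-2964 + p(-15, 270)) = 1/(-2964 + 270*(-221 - 15)) = 1/(-2964 + 270*(-236)) = 1/(-2964 - 63720) = 1/(-66684) = -1/66684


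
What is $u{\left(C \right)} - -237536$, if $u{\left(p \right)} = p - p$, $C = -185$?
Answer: $237536$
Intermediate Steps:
$u{\left(p \right)} = 0$
$u{\left(C \right)} - -237536 = 0 - -237536 = 0 + 237536 = 237536$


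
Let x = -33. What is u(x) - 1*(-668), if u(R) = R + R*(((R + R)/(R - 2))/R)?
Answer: 22291/35 ≈ 636.89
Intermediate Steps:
u(R) = R + 2*R/(-2 + R) (u(R) = R + R*(((2*R)/(-2 + R))/R) = R + R*((2*R/(-2 + R))/R) = R + R*(2/(-2 + R)) = R + 2*R/(-2 + R))
u(x) - 1*(-668) = (-33)²/(-2 - 33) - 1*(-668) = 1089/(-35) + 668 = 1089*(-1/35) + 668 = -1089/35 + 668 = 22291/35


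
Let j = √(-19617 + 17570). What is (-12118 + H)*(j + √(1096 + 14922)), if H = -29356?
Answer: -41474*√16018 - 41474*I*√2047 ≈ -5.249e+6 - 1.8764e+6*I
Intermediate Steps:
j = I*√2047 (j = √(-2047) = I*√2047 ≈ 45.244*I)
(-12118 + H)*(j + √(1096 + 14922)) = (-12118 - 29356)*(I*√2047 + √(1096 + 14922)) = -41474*(I*√2047 + √16018) = -41474*(√16018 + I*√2047) = -41474*√16018 - 41474*I*√2047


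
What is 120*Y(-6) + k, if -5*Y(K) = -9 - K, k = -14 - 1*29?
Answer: 29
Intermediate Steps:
k = -43 (k = -14 - 29 = -43)
Y(K) = 9/5 + K/5 (Y(K) = -(-9 - K)/5 = 9/5 + K/5)
120*Y(-6) + k = 120*(9/5 + (1/5)*(-6)) - 43 = 120*(9/5 - 6/5) - 43 = 120*(3/5) - 43 = 72 - 43 = 29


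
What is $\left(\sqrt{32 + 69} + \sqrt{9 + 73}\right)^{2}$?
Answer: $183 + 2 \sqrt{8282} \approx 365.01$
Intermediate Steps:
$\left(\sqrt{32 + 69} + \sqrt{9 + 73}\right)^{2} = \left(\sqrt{101} + \sqrt{82}\right)^{2} = \left(\sqrt{82} + \sqrt{101}\right)^{2}$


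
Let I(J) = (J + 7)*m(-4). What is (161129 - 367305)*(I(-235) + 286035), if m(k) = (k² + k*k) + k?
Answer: -57657324576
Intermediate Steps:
m(k) = k + 2*k² (m(k) = (k² + k²) + k = 2*k² + k = k + 2*k²)
I(J) = 196 + 28*J (I(J) = (J + 7)*(-4*(1 + 2*(-4))) = (7 + J)*(-4*(1 - 8)) = (7 + J)*(-4*(-7)) = (7 + J)*28 = 196 + 28*J)
(161129 - 367305)*(I(-235) + 286035) = (161129 - 367305)*((196 + 28*(-235)) + 286035) = -206176*((196 - 6580) + 286035) = -206176*(-6384 + 286035) = -206176*279651 = -57657324576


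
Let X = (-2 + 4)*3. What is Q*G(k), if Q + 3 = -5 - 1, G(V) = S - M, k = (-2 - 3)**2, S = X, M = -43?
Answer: -441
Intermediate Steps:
X = 6 (X = 2*3 = 6)
S = 6
k = 25 (k = (-5)**2 = 25)
G(V) = 49 (G(V) = 6 - 1*(-43) = 6 + 43 = 49)
Q = -9 (Q = -3 + (-5 - 1) = -3 - 6 = -9)
Q*G(k) = -9*49 = -441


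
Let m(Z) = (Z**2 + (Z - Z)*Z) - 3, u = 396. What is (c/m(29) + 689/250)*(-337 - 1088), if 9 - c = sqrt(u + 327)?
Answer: -8259756/2095 + 1425*sqrt(723)/838 ≈ -3896.9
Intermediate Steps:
c = 9 - sqrt(723) (c = 9 - sqrt(396 + 327) = 9 - sqrt(723) ≈ -17.889)
m(Z) = -3 + Z**2 (m(Z) = (Z**2 + 0*Z) - 3 = (Z**2 + 0) - 3 = Z**2 - 3 = -3 + Z**2)
(c/m(29) + 689/250)*(-337 - 1088) = ((9 - sqrt(723))/(-3 + 29**2) + 689/250)*(-337 - 1088) = ((9 - sqrt(723))/(-3 + 841) + 689*(1/250))*(-1425) = ((9 - sqrt(723))/838 + 689/250)*(-1425) = ((9 - sqrt(723))*(1/838) + 689/250)*(-1425) = ((9/838 - sqrt(723)/838) + 689/250)*(-1425) = (144908/52375 - sqrt(723)/838)*(-1425) = -8259756/2095 + 1425*sqrt(723)/838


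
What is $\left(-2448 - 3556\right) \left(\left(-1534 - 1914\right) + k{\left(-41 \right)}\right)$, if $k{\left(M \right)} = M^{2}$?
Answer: $10609068$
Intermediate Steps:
$\left(-2448 - 3556\right) \left(\left(-1534 - 1914\right) + k{\left(-41 \right)}\right) = \left(-2448 - 3556\right) \left(\left(-1534 - 1914\right) + \left(-41\right)^{2}\right) = - 6004 \left(\left(-1534 - 1914\right) + 1681\right) = - 6004 \left(-3448 + 1681\right) = \left(-6004\right) \left(-1767\right) = 10609068$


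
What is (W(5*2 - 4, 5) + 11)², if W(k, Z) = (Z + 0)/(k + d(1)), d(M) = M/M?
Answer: 6724/49 ≈ 137.22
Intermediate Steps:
d(M) = 1
W(k, Z) = Z/(1 + k) (W(k, Z) = (Z + 0)/(k + 1) = Z/(1 + k))
(W(5*2 - 4, 5) + 11)² = (5/(1 + (5*2 - 4)) + 11)² = (5/(1 + (10 - 4)) + 11)² = (5/(1 + 6) + 11)² = (5/7 + 11)² = (82/7)² = 6724/49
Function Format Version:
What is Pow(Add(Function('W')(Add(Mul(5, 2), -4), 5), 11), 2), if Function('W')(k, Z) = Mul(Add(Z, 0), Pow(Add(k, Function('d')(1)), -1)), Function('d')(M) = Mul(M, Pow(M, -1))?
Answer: Rational(6724, 49) ≈ 137.22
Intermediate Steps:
Function('d')(M) = 1
Function('W')(k, Z) = Mul(Z, Pow(Add(1, k), -1)) (Function('W')(k, Z) = Mul(Add(Z, 0), Pow(Add(k, 1), -1)) = Mul(Z, Pow(Add(1, k), -1)))
Pow(Add(Function('W')(Add(Mul(5, 2), -4), 5), 11), 2) = Pow(Add(Mul(5, Pow(Add(1, Add(Mul(5, 2), -4)), -1)), 11), 2) = Pow(Add(Mul(5, Pow(Add(1, Add(10, -4)), -1)), 11), 2) = Pow(Add(Mul(5, Pow(Add(1, 6), -1)), 11), 2) = Pow(Add(Mul(5, Pow(7, -1)), 11), 2) = Pow(Add(Mul(5, Rational(1, 7)), 11), 2) = Pow(Add(Rational(5, 7), 11), 2) = Pow(Rational(82, 7), 2) = Rational(6724, 49)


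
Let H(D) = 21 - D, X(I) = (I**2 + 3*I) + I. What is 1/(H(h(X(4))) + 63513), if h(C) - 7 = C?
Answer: 1/63495 ≈ 1.5749e-5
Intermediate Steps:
X(I) = I**2 + 4*I
h(C) = 7 + C
1/(H(h(X(4))) + 63513) = 1/((21 - (7 + 4*(4 + 4))) + 63513) = 1/((21 - (7 + 4*8)) + 63513) = 1/((21 - (7 + 32)) + 63513) = 1/((21 - 1*39) + 63513) = 1/((21 - 39) + 63513) = 1/(-18 + 63513) = 1/63495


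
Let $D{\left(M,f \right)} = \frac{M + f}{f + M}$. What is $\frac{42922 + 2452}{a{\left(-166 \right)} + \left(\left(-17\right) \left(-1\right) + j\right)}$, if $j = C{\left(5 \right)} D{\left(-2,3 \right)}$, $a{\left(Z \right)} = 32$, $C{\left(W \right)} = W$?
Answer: $\frac{22687}{27} \approx 840.26$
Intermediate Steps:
$D{\left(M,f \right)} = 1$ ($D{\left(M,f \right)} = \frac{M + f}{M + f} = 1$)
$j = 5$ ($j = 5 \cdot 1 = 5$)
$\frac{42922 + 2452}{a{\left(-166 \right)} + \left(\left(-17\right) \left(-1\right) + j\right)} = \frac{42922 + 2452}{32 + \left(\left(-17\right) \left(-1\right) + 5\right)} = \frac{45374}{32 + \left(17 + 5\right)} = \frac{45374}{32 + 22} = \frac{45374}{54} = 45374 \cdot \frac{1}{54} = \frac{22687}{27}$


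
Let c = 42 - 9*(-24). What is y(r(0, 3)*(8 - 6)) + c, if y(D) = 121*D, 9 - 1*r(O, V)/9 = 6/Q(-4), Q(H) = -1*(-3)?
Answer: 15504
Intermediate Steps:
Q(H) = 3
r(O, V) = 63 (r(O, V) = 81 - 54/3 = 81 - 9*2 = 81 - 18 = 63)
c = 258 (c = 42 + 216 = 258)
y(r(0, 3)*(8 - 6)) + c = 121*(63*(8 - 6)) + 258 = 121*(63*2) + 258 = 121*126 + 258 = 15246 + 258 = 15504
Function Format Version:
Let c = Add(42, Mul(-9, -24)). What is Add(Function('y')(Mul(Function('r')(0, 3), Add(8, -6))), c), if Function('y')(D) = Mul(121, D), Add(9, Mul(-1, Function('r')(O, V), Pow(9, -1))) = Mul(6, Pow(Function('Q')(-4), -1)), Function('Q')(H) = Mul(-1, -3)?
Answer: 15504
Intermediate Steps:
Function('Q')(H) = 3
Function('r')(O, V) = 63 (Function('r')(O, V) = Add(81, Mul(-9, Mul(6, Pow(3, -1)))) = Add(81, Mul(-9, Mul(6, Rational(1, 3)))) = Add(81, Mul(-9, 2)) = Add(81, -18) = 63)
c = 258 (c = Add(42, 216) = 258)
Add(Function('y')(Mul(Function('r')(0, 3), Add(8, -6))), c) = Add(Mul(121, Mul(63, Add(8, -6))), 258) = Add(Mul(121, Mul(63, 2)), 258) = Add(Mul(121, 126), 258) = Add(15246, 258) = 15504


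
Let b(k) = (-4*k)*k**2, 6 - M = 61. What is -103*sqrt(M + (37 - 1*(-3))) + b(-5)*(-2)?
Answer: -1000 - 103*I*sqrt(15) ≈ -1000.0 - 398.92*I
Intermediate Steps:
M = -55 (M = 6 - 1*61 = 6 - 61 = -55)
b(k) = -4*k**3
-103*sqrt(M + (37 - 1*(-3))) + b(-5)*(-2) = -103*sqrt(-55 + (37 - 1*(-3))) - 4*(-5)**3*(-2) = -103*sqrt(-55 + (37 + 3)) - 4*(-125)*(-2) = -103*sqrt(-55 + 40) + 500*(-2) = -103*I*sqrt(15) - 1000 = -1000 - 103*I*sqrt(15)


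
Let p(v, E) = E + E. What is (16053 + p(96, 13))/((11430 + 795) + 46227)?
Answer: 16079/58452 ≈ 0.27508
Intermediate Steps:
p(v, E) = 2*E
(16053 + p(96, 13))/((11430 + 795) + 46227) = (16053 + 2*13)/((11430 + 795) + 46227) = (16053 + 26)/(12225 + 46227) = 16079/58452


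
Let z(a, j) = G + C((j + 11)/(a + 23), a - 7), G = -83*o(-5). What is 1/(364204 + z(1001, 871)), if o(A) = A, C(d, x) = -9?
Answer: 1/364610 ≈ 2.7427e-6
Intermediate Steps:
G = 415 (G = -83*(-5) = 415)
z(a, j) = 406 (z(a, j) = 415 - 9 = 406)
1/(364204 + z(1001, 871)) = 1/(364204 + 406) = 1/364610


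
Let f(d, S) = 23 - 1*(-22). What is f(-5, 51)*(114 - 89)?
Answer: 1125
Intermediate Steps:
f(d, S) = 45 (f(d, S) = 23 + 22 = 45)
f(-5, 51)*(114 - 89) = 45*(114 - 89) = 45*25 = 1125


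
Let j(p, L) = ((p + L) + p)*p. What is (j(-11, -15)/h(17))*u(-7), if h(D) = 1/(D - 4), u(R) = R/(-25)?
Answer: 37037/25 ≈ 1481.5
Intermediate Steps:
u(R) = -R/25 (u(R) = R*(-1/25) = -R/25)
j(p, L) = p*(L + 2*p) (j(p, L) = ((L + p) + p)*p = (L + 2*p)*p = p*(L + 2*p))
h(D) = 1/(-4 + D)
(j(-11, -15)/h(17))*u(-7) = ((-11*(-15 + 2*(-11)))/(1/(-4 + 17)))*(-1/25*(-7)) = ((-11*(-15 - 22))/(1/13))*(7/25) = ((-11*(-37))/(1/13))*(7/25) = (407*13)*(7/25) = 5291*(7/25) = 37037/25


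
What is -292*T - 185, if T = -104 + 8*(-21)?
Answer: 79239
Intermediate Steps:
T = -272 (T = -104 - 168 = -272)
-292*T - 185 = -292*(-272) - 185 = 79424 - 185 = 79239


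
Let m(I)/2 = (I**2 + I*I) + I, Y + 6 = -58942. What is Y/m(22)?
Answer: -14737/495 ≈ -29.772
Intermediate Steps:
Y = -58948 (Y = -6 - 58942 = -58948)
m(I) = 2*I + 4*I**2 (m(I) = 2*((I**2 + I*I) + I) = 2*((I**2 + I**2) + I) = 2*(2*I**2 + I) = 2*(I + 2*I**2) = 2*I + 4*I**2)
Y/m(22) = -58948*1/(44*(1 + 2*22)) = -58948*1/(44*(1 + 44)) = -58948/(2*22*45) = -58948/1980 = -58948*1/1980 = -14737/495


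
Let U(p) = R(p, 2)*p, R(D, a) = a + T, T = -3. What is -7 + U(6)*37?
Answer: -229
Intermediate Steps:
R(D, a) = -3 + a (R(D, a) = a - 3 = -3 + a)
U(p) = -p (U(p) = (-3 + 2)*p = -p)
-7 + U(6)*37 = -7 - 1*6*37 = -7 - 6*37 = -7 - 222 = -229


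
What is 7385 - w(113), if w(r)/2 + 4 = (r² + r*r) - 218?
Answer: -43247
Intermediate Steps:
w(r) = -444 + 4*r² (w(r) = -8 + 2*((r² + r*r) - 218) = -8 + 2*((r² + r²) - 218) = -8 + 2*(2*r² - 218) = -8 + 2*(-218 + 2*r²) = -8 + (-436 + 4*r²) = -444 + 4*r²)
7385 - w(113) = 7385 - (-444 + 4*113²) = 7385 - (-444 + 4*12769) = 7385 - (-444 + 51076) = 7385 - 1*50632 = 7385 - 50632 = -43247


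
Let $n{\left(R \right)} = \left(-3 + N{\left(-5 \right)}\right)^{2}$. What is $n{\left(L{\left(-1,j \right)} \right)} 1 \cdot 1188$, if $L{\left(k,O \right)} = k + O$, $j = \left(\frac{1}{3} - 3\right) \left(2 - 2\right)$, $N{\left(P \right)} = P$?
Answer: $76032$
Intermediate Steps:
$j = 0$ ($j = \left(\frac{1}{3} - 3\right) 0 = \left(- \frac{8}{3}\right) 0 = 0$)
$L{\left(k,O \right)} = O + k$
$n{\left(R \right)} = 64$ ($n{\left(R \right)} = \left(-3 - 5\right)^{2} = \left(-8\right)^{2} = 64$)
$n{\left(L{\left(-1,j \right)} \right)} 1 \cdot 1188 = 64 \cdot 1 \cdot 1188 = 64 \cdot 1188 = 76032$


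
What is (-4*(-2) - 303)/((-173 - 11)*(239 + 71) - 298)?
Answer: 295/57338 ≈ 0.0051449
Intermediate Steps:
(-4*(-2) - 303)/((-173 - 11)*(239 + 71) - 298) = (8 - 303)/(-184*310 - 298) = -295/(-57040 - 298) = -295/(-57338) = -295*(-1/57338) = 295/57338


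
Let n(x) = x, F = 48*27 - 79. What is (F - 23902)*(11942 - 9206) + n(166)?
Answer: -62065994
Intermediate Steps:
F = 1217 (F = 1296 - 79 = 1217)
(F - 23902)*(11942 - 9206) + n(166) = (1217 - 23902)*(11942 - 9206) + 166 = -22685*2736 + 166 = -62066160 + 166 = -62065994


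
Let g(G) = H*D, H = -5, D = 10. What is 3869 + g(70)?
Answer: 3819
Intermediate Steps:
g(G) = -50 (g(G) = -5*10 = -50)
3869 + g(70) = 3869 - 50 = 3819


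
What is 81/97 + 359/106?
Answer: 43409/10282 ≈ 4.2218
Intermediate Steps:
81/97 + 359/106 = 43409/10282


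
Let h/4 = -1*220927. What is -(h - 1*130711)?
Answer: 1014419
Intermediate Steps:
h = -883708 (h = 4*(-1*220927) = 4*(-220927) = -883708)
-(h - 1*130711) = -(-883708 - 1*130711) = -(-883708 - 130711) = -1*(-1014419) = 1014419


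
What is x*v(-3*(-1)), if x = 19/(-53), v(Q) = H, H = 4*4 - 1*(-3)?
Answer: -361/53 ≈ -6.8113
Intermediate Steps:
H = 19 (H = 16 + 3 = 19)
v(Q) = 19
x = -19/53 (x = 19*(-1/53) = -19/53 ≈ -0.35849)
x*v(-3*(-1)) = -19/53*19 = -361/53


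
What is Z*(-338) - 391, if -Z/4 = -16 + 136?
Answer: 161849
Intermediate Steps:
Z = -480 (Z = -4*(-16 + 136) = -4*120 = -480)
Z*(-338) - 391 = -480*(-338) - 391 = 162240 - 391 = 161849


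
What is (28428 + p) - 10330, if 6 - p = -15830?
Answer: 33934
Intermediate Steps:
p = 15836 (p = 6 - 1*(-15830) = 6 + 15830 = 15836)
(28428 + p) - 10330 = (28428 + 15836) - 10330 = 44264 - 10330 = 33934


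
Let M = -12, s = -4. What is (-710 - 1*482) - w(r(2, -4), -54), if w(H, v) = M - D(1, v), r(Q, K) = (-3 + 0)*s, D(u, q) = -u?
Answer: -1181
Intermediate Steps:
r(Q, K) = 12 (r(Q, K) = (-3 + 0)*(-4) = -3*(-4) = 12)
w(H, v) = -11 (w(H, v) = -12 - (-1) = -12 - 1*(-1) = -12 + 1 = -11)
(-710 - 1*482) - w(r(2, -4), -54) = (-710 - 1*482) - 1*(-11) = (-710 - 482) + 11 = -1192 + 11 = -1181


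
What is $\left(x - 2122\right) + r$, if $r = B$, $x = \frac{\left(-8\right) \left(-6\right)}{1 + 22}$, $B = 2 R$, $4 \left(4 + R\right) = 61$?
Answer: $- \frac{96481}{46} \approx -2097.4$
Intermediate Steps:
$R = \frac{45}{4}$ ($R = -4 + \frac{1}{4} \cdot 61 = -4 + \frac{61}{4} = \frac{45}{4} \approx 11.25$)
$B = \frac{45}{2}$ ($B = 2 \cdot \frac{45}{4} = \frac{45}{2} \approx 22.5$)
$x = \frac{48}{23} \approx 2.087$
$r = \frac{45}{2} \approx 22.5$
$\left(x - 2122\right) + r = \left(\frac{48}{23} - 2122\right) + \frac{45}{2} = - \frac{48758}{23} + \frac{45}{2} = - \frac{96481}{46}$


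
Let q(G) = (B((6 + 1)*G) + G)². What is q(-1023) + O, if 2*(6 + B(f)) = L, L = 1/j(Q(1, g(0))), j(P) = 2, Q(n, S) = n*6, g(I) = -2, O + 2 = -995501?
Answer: 1005177/16 ≈ 62824.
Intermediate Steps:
O = -995503 (O = -2 - 995501 = -995503)
Q(n, S) = 6*n
L = ½ (L = 1/2 = ½ ≈ 0.50000)
B(f) = -23/4 (B(f) = -6 + (½)*(½) = -6 + ¼ = -23/4)
q(G) = (-23/4 + G)²
q(-1023) + O = (-23 + 4*(-1023))²/16 - 995503 = (-23 - 4092)²/16 - 995503 = (1/16)*(-4115)² - 995503 = (1/16)*16933225 - 995503 = 16933225/16 - 995503 = 1005177/16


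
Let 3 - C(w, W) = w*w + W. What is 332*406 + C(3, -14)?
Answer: 134800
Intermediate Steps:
C(w, W) = 3 - W - w**2 (C(w, W) = 3 - (w*w + W) = 3 - (w**2 + W) = 3 - (W + w**2) = 3 + (-W - w**2) = 3 - W - w**2)
332*406 + C(3, -14) = 332*406 + (3 - 1*(-14) - 1*3**2) = 134792 + (3 + 14 - 1*9) = 134792 + (3 + 14 - 9) = 134792 + 8 = 134800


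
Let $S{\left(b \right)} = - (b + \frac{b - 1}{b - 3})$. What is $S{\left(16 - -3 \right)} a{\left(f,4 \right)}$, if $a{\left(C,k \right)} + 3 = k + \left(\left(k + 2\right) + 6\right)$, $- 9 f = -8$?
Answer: $- \frac{2093}{8} \approx -261.63$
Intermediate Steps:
$S{\left(b \right)} = - b - \frac{-1 + b}{-3 + b}$ ($S{\left(b \right)} = - (b + \frac{-1 + b}{-3 + b}) = - b - \frac{-1 + b}{-3 + b}$)
$f = \frac{8}{9}$ ($f = \left(- \frac{1}{9}\right) \left(-8\right) = \frac{8}{9} \approx 0.88889$)
$a{\left(C,k \right)} = 5 + 2 k$ ($a{\left(C,k \right)} = -3 + \left(k + \left(\left(k + 2\right) + 6\right)\right) = -3 + \left(k + \left(\left(2 + k\right) + 6\right)\right) = -3 + \left(k + \left(8 + k\right)\right) = -3 + \left(8 + 2 k\right) = 5 + 2 k$)
$S{\left(16 - -3 \right)} a{\left(f,4 \right)} = \frac{1 - \left(16 - -3\right)^{2} + 2 \left(16 - -3\right)}{-3 + \left(16 - -3\right)} \left(5 + 2 \cdot 4\right) = \frac{1 - \left(16 + 3\right)^{2} + 2 \left(16 + 3\right)}{-3 + \left(16 + 3\right)} \left(5 + 8\right) = \frac{1 - 19^{2} + 2 \cdot 19}{-3 + 19} \cdot 13 = \frac{1 - 361 + 38}{16} \cdot 13 = \frac{1}{16} \left(-322\right) 13 = \left(- \frac{161}{8}\right) 13 = - \frac{2093}{8}$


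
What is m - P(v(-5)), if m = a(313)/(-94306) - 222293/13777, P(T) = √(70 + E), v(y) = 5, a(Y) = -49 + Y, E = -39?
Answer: -10483600393/649626881 - √31 ≈ -21.706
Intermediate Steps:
P(T) = √31 (P(T) = √(70 - 39) = √31)
m = -10483600393/649626881 (m = (-49 + 313)/(-94306) - 222293/13777 = 264*(-1/94306) - 222293*1/13777 = -132/47153 - 222293/13777 = -10483600393/649626881 ≈ -16.138)
m - P(v(-5)) = -10483600393/649626881 - √31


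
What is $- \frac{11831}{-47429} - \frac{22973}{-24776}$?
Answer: $\frac{1382711273}{1175100904} \approx 1.1767$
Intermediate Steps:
$- \frac{11831}{-47429} - \frac{22973}{-24776} = \left(-11831\right) \left(- \frac{1}{47429}\right) - - \frac{22973}{24776} = \frac{11831}{47429} + \frac{22973}{24776} = \frac{1382711273}{1175100904}$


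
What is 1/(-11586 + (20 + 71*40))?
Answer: -1/8726 ≈ -0.00011460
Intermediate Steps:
1/(-11586 + (20 + 71*40)) = 1/(-11586 + (20 + 2840)) = 1/(-11586 + 2860) = 1/(-8726) = -1/8726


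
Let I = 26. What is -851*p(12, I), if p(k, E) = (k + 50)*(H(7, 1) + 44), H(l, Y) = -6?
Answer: -2004956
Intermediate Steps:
p(k, E) = 1900 + 38*k (p(k, E) = (k + 50)*(-6 + 44) = (50 + k)*38 = 1900 + 38*k)
-851*p(12, I) = -851*(1900 + 38*12) = -851*(1900 + 456) = -851*2356 = -2004956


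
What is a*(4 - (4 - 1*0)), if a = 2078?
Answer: 0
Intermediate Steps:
a*(4 - (4 - 1*0)) = 2078*(4 - (4 - 1*0)) = 2078*(4 - (4 + 0)) = 2078*(4 - 1*4) = 2078*(4 - 4) = 2078*0 = 0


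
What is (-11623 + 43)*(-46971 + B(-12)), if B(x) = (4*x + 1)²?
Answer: 518343960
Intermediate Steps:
B(x) = (1 + 4*x)²
(-11623 + 43)*(-46971 + B(-12)) = (-11623 + 43)*(-46971 + (1 + 4*(-12))²) = -11580*(-46971 + (1 - 48)²) = -11580*(-46971 + (-47)²) = -11580*(-46971 + 2209) = -11580*(-44762) = 518343960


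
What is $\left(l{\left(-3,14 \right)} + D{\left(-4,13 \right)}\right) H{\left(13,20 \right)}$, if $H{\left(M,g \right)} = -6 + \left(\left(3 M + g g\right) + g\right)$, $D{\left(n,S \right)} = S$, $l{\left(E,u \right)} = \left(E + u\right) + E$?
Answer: $9513$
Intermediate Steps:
$l{\left(E,u \right)} = u + 2 E$
$H{\left(M,g \right)} = -6 + g + g^{2} + 3 M$ ($H{\left(M,g \right)} = -6 + \left(\left(3 M + g^{2}\right) + g\right) = -6 + \left(\left(g^{2} + 3 M\right) + g\right) = -6 + \left(g + g^{2} + 3 M\right) = -6 + g + g^{2} + 3 M$)
$\left(l{\left(-3,14 \right)} + D{\left(-4,13 \right)}\right) H{\left(13,20 \right)} = \left(\left(14 + 2 \left(-3\right)\right) + 13\right) \left(-6 + 20 + 20^{2} + 3 \cdot 13\right) = \left(\left(14 - 6\right) + 13\right) \left(-6 + 20 + 400 + 39\right) = \left(8 + 13\right) 453 = 21 \cdot 453 = 9513$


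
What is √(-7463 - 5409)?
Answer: 2*I*√3218 ≈ 113.45*I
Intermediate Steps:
√(-7463 - 5409) = √(-12872) = 2*I*√3218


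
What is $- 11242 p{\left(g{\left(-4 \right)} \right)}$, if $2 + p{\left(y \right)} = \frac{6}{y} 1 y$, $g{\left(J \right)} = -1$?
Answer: $-44968$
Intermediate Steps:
$p{\left(y \right)} = 4$ ($p{\left(y \right)} = -2 + \frac{6}{y} 1 y = -2 + \frac{6}{y} y = -2 + 6 = 4$)
$- 11242 p{\left(g{\left(-4 \right)} \right)} = \left(-11242\right) 4 = -44968$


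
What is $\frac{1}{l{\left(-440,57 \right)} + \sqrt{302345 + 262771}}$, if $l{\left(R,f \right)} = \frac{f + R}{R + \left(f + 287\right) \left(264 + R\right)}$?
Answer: $- \frac{23356872}{2101693674091007} + \frac{7438096512 \sqrt{141279}}{2101693674091007} \approx 0.0013302$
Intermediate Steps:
$l{\left(R,f \right)} = \frac{R + f}{R + \left(264 + R\right) \left(287 + f\right)}$ ($l{\left(R,f \right)} = \frac{R + f}{R + \left(287 + f\right) \left(264 + R\right)} = \frac{R + f}{R + \left(264 + R\right) \left(287 + f\right)}$)
$\frac{1}{l{\left(-440,57 \right)} + \sqrt{302345 + 262771}} = \frac{1}{\frac{-440 + 57}{75768 + 264 \cdot 57 + 288 \left(-440\right) - 25080} + \sqrt{302345 + 262771}} = \frac{1}{\frac{1}{75768 + 15048 - 126720 - 25080} \left(-383\right) + \sqrt{565116}} = \frac{1}{\frac{1}{-60984} \left(-383\right) + 2 \sqrt{141279}} = \frac{1}{\left(- \frac{1}{60984}\right) \left(-383\right) + 2 \sqrt{141279}} = \frac{1}{\frac{383}{60984} + 2 \sqrt{141279}}$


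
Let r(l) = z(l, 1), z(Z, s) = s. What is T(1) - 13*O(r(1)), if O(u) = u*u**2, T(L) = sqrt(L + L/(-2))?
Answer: -13 + sqrt(2)/2 ≈ -12.293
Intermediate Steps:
r(l) = 1
T(L) = sqrt(2)*sqrt(L)/2 (T(L) = sqrt(L + L*(-1/2)) = sqrt(L - L/2) = sqrt(L/2) = sqrt(2)*sqrt(L)/2)
O(u) = u**3
T(1) - 13*O(r(1)) = sqrt(2)*sqrt(1)/2 - 13*1**3 = (1/2)*sqrt(2)*1 - 13*1 = sqrt(2)/2 - 13 = -13 + sqrt(2)/2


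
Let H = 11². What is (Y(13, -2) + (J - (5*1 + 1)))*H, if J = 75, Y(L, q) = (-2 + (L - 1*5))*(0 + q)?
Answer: 6897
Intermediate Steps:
Y(L, q) = q*(-7 + L) (Y(L, q) = (-2 + (L - 5))*q = (-2 + (-5 + L))*q = (-7 + L)*q = q*(-7 + L))
H = 121
(Y(13, -2) + (J - (5*1 + 1)))*H = (-2*(-7 + 13) + (75 - (5*1 + 1)))*121 = (-2*6 + (75 - (5 + 1)))*121 = (-12 + (75 - 1*6))*121 = (-12 + (75 - 6))*121 = (-12 + 69)*121 = 57*121 = 6897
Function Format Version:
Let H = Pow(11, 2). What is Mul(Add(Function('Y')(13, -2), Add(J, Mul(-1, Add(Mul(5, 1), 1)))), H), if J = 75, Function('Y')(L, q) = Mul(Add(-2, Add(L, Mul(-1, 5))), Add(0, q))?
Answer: 6897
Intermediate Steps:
Function('Y')(L, q) = Mul(q, Add(-7, L)) (Function('Y')(L, q) = Mul(Add(-2, Add(L, -5)), q) = Mul(Add(-2, Add(-5, L)), q) = Mul(Add(-7, L), q) = Mul(q, Add(-7, L)))
H = 121
Mul(Add(Function('Y')(13, -2), Add(J, Mul(-1, Add(Mul(5, 1), 1)))), H) = Mul(Add(Mul(-2, Add(-7, 13)), Add(75, Mul(-1, Add(Mul(5, 1), 1)))), 121) = Mul(Add(Mul(-2, 6), Add(75, Mul(-1, Add(5, 1)))), 121) = Mul(Add(-12, Add(75, Mul(-1, 6))), 121) = Mul(Add(-12, Add(75, -6)), 121) = Mul(Add(-12, 69), 121) = Mul(57, 121) = 6897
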